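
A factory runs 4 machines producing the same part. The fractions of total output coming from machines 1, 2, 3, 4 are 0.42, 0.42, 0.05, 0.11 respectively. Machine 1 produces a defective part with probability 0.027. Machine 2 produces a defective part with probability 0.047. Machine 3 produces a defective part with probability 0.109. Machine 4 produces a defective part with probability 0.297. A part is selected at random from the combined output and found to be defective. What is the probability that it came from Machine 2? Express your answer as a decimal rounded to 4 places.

Posterior probability ≈ 0.2853

Tabulate prior·likelihood by source: [1] prior 0.42, lik 0.027, product 0.01134; [2] prior 0.42, lik 0.047, product 0.01974; [3] prior 0.05, lik 0.109, product 0.005450; [4] prior 0.11, lik 0.297, product 0.03267.
Normalizing constant = 0.069200; the posterior for Machine 2 is its product over the sum, 0.01974/0.069200 = 0.2853.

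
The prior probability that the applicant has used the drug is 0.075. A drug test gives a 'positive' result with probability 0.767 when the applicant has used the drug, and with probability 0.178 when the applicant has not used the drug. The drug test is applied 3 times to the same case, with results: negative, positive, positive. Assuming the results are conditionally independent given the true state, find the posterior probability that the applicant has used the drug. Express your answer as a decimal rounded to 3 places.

With H the event that the applicant has used the drug, the joint likelihood of the observed sequence is P(data|H) = 0.233·0.767·0.767 = 0.13707 and P(data|¬H) = 0.822·0.178·0.178 = 0.026044.
Bayes: P(H|data) = 0.075·0.13707 / (0.075·0.13707 + 0.925·0.026044) = 0.010280/0.034371 = 0.2991.

Posterior P(H) ≈ 0.299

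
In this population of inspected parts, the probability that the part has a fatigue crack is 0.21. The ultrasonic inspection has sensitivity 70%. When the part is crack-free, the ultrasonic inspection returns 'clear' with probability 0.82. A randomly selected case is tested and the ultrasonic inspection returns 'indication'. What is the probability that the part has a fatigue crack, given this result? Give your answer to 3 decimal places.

P(H | E) ≈ 0.508

Write H for 'the part has a fatigue crack'. Prior odds H:¬H = 0.21/0.79 = 0.26582. For the 'indication' outcome, the likelihood ratio is 0.7/0.18 = 3.8889.
Posterior odds = 0.26582 × 3.8889 = 1.0338, so P(H|E) = 1.0338/(1+1.0338) = 0.508.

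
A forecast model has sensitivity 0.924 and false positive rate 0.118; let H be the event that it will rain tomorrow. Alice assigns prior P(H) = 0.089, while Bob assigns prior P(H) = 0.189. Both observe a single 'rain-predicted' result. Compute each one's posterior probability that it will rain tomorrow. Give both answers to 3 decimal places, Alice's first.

Alice: 0.433; Bob: 0.646

The likelihood ratio for a 'rain-predicted' result is 0.924/0.118 = 7.8305.
Alice: prior odds 0.089/0.911 = 0.097695; posterior odds 0.76500; posterior probability 0.433.
Bob: prior odds 0.189/0.811 = 0.23305; posterior odds 1.8249; posterior probability 0.646.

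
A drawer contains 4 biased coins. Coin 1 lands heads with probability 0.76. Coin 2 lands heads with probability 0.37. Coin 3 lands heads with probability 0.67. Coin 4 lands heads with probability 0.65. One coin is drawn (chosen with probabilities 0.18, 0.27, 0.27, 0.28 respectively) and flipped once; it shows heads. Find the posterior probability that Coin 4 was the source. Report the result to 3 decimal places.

Posterior probability ≈ 0.304

Tabulate prior·likelihood by source: [1] prior 0.18, lik 0.76, product 0.1368; [2] prior 0.27, lik 0.37, product 0.09990; [3] prior 0.27, lik 0.67, product 0.1809; [4] prior 0.28, lik 0.65, product 0.1820.
Normalizing constant = 0.59960; the posterior for Coin 4 is its product over the sum, 0.1820/0.59960 = 0.304.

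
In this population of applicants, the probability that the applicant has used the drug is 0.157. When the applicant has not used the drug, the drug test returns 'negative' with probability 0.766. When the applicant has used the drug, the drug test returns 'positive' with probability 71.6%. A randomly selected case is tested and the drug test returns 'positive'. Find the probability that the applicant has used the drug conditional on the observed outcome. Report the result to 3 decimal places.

P(H | E) ≈ 0.363

Write H for 'the applicant has used the drug'. Prior odds H:¬H = 0.157/0.843 = 0.18624. For the 'positive' outcome, the likelihood ratio is 0.716/0.234 = 3.0598.
Posterior odds = 0.18624 × 3.0598 = 0.56986, so P(H|E) = 0.56986/(1+0.56986) = 0.363.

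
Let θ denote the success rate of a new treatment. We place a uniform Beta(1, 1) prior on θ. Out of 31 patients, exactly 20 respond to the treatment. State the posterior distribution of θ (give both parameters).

Posterior: Beta(21, 12)

Observing 20 successes and 11 failures updates Beta(1, 1) by adding the success and failure counts to the two shape parameters: α = 1+20 = 21, β = 1+11 = 12.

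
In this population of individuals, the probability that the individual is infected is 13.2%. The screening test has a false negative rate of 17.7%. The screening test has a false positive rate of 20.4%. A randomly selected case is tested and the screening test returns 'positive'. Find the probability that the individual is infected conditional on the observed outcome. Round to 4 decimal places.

P(H | E) ≈ 0.3802

Write H for 'the individual is infected'. Prior odds H:¬H = 0.132/0.868 = 0.15207. For the 'positive' outcome, the likelihood ratio is 0.823/0.204 = 4.0343.
Posterior odds = 0.15207 × 4.0343 = 0.61351, so P(H|E) = 0.61351/(1+0.61351) = 0.3802.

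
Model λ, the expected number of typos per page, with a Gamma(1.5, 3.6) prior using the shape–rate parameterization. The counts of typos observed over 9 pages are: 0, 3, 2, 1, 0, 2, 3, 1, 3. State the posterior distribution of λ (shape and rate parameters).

Posterior: Gamma(shape=16.5, rate=12.6)

The Poisson likelihood adds the total count to the shape and the number of exposure periods to the rate. Here ∑xᵢ = 15 and n = 9, so shape 1.5→16.5 and rate 3.6→12.6.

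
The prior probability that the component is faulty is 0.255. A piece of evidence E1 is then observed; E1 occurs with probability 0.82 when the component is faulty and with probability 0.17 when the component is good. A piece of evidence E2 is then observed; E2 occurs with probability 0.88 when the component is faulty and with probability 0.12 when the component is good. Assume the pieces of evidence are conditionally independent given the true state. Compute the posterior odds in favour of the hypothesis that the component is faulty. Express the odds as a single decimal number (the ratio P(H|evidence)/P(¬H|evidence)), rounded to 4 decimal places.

Posterior odds ≈ 12.1074

Prior odds = 0.255/(1−0.255) = 0.34228. In log-odds, ln(0.34228) = -1.0721.
Add log likelihood ratios: ln(4.8235) + ln(7.3333) = 3.5659.
Posterior log-odds = 2.4938, so posterior odds = exp(2.4938) = 12.107.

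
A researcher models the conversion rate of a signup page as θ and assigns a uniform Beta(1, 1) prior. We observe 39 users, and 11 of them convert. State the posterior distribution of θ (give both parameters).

Posterior: Beta(12, 29)

The binomial likelihood is conjugate to the Beta prior: with 11 successes and 28 failures, the posterior is Beta(1+11, 1+28) = Beta(12, 29).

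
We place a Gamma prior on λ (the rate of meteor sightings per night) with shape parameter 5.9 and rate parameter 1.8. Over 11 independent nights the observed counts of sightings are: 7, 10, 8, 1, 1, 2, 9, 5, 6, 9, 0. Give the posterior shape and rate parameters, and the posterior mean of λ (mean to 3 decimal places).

Posterior: Gamma(shape=63.9, rate=12.8); mean ≈ 4.992

The Poisson likelihood adds the total count to the shape and the number of exposure periods to the rate. Here ∑xᵢ = 58 and n = 11, so shape 5.9→63.9 and rate 1.8→12.8.
E[λ | data] = 63.9/12.8 = 4.992.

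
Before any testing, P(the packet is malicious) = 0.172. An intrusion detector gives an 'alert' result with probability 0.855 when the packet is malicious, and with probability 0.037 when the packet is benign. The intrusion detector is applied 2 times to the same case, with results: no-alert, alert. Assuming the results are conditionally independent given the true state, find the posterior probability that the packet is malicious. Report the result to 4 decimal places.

Posterior P(H) ≈ 0.4195

Let H be the event that the packet is malicious; start with P(H) = 0.172. P('alert'|H) = 0.855, P('alert'|¬H) = 0.037.
Update on result 1 ('no-alert'): P(H) ← 0.145·0.1720 / (0.145·0.1720 + 0.963·0.8280) = 0.024940/0.82230 = 0.0303.
Update on result 2 ('alert'): P(H) ← 0.855·0.0303 / (0.855·0.0303 + 0.037·0.9697) = 0.025932/0.061809 = 0.4195.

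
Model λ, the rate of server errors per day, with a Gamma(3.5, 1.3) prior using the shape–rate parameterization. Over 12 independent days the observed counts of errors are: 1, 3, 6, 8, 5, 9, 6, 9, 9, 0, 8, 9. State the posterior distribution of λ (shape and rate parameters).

Posterior: Gamma(shape=76.5, rate=13.3)

The Poisson likelihood adds the total count to the shape and the number of exposure periods to the rate. Here ∑xᵢ = 73 and n = 12, so shape 3.5→76.5 and rate 1.3→13.3.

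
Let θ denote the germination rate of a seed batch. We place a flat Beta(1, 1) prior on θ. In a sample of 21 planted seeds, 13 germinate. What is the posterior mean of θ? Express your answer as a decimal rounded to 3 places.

Posterior mean ≈ 0.609

The binomial likelihood is conjugate to the Beta prior: with 13 successes and 8 failures, the posterior is Beta(1+13, 1+8) = Beta(14, 9).
E[θ | data] = 14/(14+9) = 0.609.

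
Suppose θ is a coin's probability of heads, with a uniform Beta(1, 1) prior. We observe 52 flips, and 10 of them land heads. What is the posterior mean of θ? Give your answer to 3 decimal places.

Posterior mean ≈ 0.204

The binomial likelihood is conjugate to the Beta prior: with 10 successes and 42 failures, the posterior is Beta(1+10, 1+42) = Beta(11, 43).
E[θ | data] = 11/(11+43) = 0.204.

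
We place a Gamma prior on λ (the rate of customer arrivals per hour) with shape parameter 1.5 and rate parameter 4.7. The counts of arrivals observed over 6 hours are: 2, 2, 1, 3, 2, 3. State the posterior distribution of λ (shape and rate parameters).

Posterior: Gamma(shape=14.5, rate=10.7)

Total count ∑xᵢ = 13 over n = 6 hours.
Gamma is conjugate to the Poisson likelihood: posterior is Gamma(shape = 1.5+13 = 14.5, rate = 4.7+6 = 10.7).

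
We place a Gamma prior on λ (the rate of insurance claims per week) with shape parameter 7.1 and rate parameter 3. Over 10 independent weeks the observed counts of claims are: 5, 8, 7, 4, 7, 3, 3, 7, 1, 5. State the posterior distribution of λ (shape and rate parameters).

Total count ∑xᵢ = 50 over n = 10 weeks.
Gamma is conjugate to the Poisson likelihood: posterior is Gamma(shape = 7.1+50 = 57.1, rate = 3+10 = 13).

Posterior: Gamma(shape=57.1, rate=13)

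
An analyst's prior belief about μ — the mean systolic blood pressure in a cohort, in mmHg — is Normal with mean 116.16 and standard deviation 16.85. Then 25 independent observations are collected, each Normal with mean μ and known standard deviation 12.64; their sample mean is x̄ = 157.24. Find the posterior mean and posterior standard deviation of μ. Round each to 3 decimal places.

Posterior mean ≈ 156.336; posterior SD ≈ 2.500

Prior precision 1/τ₀² = 1/16.85² = 0.00352209; data precision n/σ² = 25/12.64² = 0.156475.
Posterior precision = 0.00352209 + 0.156475 = 0.159997, giving posterior SD = 1/√0.159997 = 2.500.
Posterior mean = (0.00352209·116.16 + 0.156475·157.24) / 0.159997 = 156.336.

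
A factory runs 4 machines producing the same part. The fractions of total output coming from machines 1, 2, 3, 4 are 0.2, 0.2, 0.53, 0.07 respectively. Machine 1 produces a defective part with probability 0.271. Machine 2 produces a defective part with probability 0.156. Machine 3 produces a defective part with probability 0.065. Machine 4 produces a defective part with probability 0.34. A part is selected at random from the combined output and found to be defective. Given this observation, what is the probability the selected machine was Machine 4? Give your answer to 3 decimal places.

Posterior probability ≈ 0.166

Tabulate prior·likelihood by source: [1] prior 0.2, lik 0.271, product 0.05420; [2] prior 0.2, lik 0.156, product 0.03120; [3] prior 0.53, lik 0.065, product 0.03445; [4] prior 0.07, lik 0.34, product 0.02380.
Normalizing constant = 0.14365; the posterior for Machine 4 is its product over the sum, 0.02380/0.14365 = 0.166.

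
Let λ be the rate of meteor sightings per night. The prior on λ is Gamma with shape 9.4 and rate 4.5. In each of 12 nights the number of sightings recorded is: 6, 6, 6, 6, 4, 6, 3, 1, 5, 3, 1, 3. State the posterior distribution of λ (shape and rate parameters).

Posterior: Gamma(shape=59.4, rate=16.5)

The Poisson likelihood adds the total count to the shape and the number of exposure periods to the rate. Here ∑xᵢ = 50 and n = 12, so shape 9.4→59.4 and rate 4.5→16.5.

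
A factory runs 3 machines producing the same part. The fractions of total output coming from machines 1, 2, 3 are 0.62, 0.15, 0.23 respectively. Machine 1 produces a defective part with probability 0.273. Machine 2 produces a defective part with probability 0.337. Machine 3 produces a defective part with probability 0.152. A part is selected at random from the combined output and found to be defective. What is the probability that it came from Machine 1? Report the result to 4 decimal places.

Posterior probability ≈ 0.6644

Tabulate prior·likelihood by source: [1] prior 0.62, lik 0.273, product 0.1693; [2] prior 0.15, lik 0.337, product 0.05055; [3] prior 0.23, lik 0.152, product 0.03496.
Normalizing constant = 0.25477; the posterior for Machine 1 is its product over the sum, 0.1693/0.25477 = 0.6644.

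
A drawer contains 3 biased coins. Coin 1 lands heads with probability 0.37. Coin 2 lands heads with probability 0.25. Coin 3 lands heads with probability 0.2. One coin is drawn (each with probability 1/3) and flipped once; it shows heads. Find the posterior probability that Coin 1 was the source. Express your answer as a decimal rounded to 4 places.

Posterior probability ≈ 0.4512

P(heads|C1) = 0.37; P(heads|C2) = 0.25; P(heads|C3) = 0.2.
Prior × likelihood for each source: 0.333333·0.37=0.1233, 0.333333·0.25=0.08333, 0.333333·0.2=0.06667. Summing gives P(heads) = 0.27333.
P(Coin 1 | heads) = 0.1233 / 0.27333 = 0.4512.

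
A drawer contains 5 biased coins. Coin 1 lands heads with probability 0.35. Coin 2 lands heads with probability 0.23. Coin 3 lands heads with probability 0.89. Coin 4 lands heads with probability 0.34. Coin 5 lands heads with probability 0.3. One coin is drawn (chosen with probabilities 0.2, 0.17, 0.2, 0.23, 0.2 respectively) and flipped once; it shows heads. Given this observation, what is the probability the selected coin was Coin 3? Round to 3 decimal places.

Posterior probability ≈ 0.419

P(heads|C1) = 0.35; P(heads|C2) = 0.23; P(heads|C3) = 0.89; P(heads|C4) = 0.34; P(heads|C5) = 0.3.
Prior × likelihood for each source: 0.2·0.35=0.07000, 0.17·0.23=0.03910, 0.2·0.89=0.1780, 0.23·0.34=0.07820, 0.2·0.3=0.06000. Summing gives P(heads) = 0.42530.
P(Coin 3 | heads) = 0.1780 / 0.42530 = 0.419.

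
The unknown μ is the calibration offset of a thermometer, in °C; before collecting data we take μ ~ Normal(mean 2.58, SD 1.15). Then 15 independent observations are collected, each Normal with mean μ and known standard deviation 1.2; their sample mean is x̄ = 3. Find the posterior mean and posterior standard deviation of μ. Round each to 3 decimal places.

Prior precision 1/τ₀² = 1/1.15² = 0.756144; data precision n/σ² = 15/1.2² = 10.4167.
Posterior precision = 0.756144 + 10.4167 = 11.1728, giving posterior SD = 1/√11.1728 = 0.299.
Posterior mean = (0.756144·2.58 + 10.4167·3) / 11.1728 = 2.972.

Posterior mean ≈ 2.972; posterior SD ≈ 0.299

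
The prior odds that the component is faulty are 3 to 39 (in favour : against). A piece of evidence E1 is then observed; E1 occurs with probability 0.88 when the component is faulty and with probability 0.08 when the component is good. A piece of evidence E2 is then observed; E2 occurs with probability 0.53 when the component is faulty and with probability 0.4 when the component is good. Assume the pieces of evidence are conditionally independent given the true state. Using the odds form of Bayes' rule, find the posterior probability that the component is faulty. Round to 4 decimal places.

Posterior probability ≈ 0.5286

Prior odds = 3/39 = 0.076923.
Likelihood ratio for E1 = 0.88/0.08 = 11.000.
Likelihood ratio for E2 = 0.53/0.4 = 1.3250.
Posterior odds = prior odds × LR₁ × LR₂ = 1.1212.
Posterior probability = odds/(1+odds) = 1.1212/2.1212 = 0.5286.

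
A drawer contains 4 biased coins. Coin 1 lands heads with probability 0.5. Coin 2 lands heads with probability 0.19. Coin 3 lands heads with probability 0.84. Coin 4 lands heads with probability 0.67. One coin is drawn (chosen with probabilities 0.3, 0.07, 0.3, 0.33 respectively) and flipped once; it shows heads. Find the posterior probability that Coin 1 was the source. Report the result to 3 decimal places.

P(heads|C1) = 0.5; P(heads|C2) = 0.19; P(heads|C3) = 0.84; P(heads|C4) = 0.67.
Prior × likelihood for each source: 0.3·0.5=0.1500, 0.07·0.19=0.01330, 0.3·0.84=0.2520, 0.33·0.67=0.2211. Summing gives P(heads) = 0.63640.
P(Coin 1 | heads) = 0.1500 / 0.63640 = 0.236.

Posterior probability ≈ 0.236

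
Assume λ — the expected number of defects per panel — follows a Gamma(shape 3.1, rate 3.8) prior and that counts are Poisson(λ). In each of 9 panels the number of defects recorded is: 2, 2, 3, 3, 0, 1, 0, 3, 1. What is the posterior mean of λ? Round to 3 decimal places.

The Poisson likelihood adds the total count to the shape and the number of exposure periods to the rate. Here ∑xᵢ = 15 and n = 9, so shape 3.1→18.1 and rate 3.8→12.8.
Posterior mean = shape/rate = 18.1/12.8 = 1.414.

Posterior mean ≈ 1.414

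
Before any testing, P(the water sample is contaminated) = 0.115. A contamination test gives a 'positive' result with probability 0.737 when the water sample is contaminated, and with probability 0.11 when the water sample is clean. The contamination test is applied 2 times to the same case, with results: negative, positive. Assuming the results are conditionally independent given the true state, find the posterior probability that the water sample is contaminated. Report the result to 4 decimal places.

Posterior P(H) ≈ 0.2046

With H the event that the water sample is contaminated, the joint likelihood of the observed sequence is P(data|H) = 0.263·0.737 = 0.19383 and P(data|¬H) = 0.89·0.11 = 0.097900.
Bayes: P(H|data) = 0.115·0.19383 / (0.115·0.19383 + 0.885·0.097900) = 0.022291/0.10893 = 0.2046.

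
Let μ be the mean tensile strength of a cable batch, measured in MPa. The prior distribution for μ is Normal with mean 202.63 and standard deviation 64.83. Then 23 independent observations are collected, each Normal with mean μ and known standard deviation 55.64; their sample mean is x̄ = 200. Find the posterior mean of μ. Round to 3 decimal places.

Posterior mean ≈ 200.082

Prior precision 1/τ₀² = 1/64.83² = 0.00023793; data precision n/σ² = 23/55.64² = 0.00742940.
Posterior precision = 0.00023793 + 0.00742940 = 0.00766733.
Posterior mean = (0.00023793·202.63 + 0.00742940·200) / 0.00766733 = 200.082.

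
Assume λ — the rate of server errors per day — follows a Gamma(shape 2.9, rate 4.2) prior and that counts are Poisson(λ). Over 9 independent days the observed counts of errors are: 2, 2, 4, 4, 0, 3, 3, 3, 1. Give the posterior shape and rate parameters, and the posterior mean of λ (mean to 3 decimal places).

Total count ∑xᵢ = 22 over n = 9 days.
Gamma is conjugate to the Poisson likelihood: posterior is Gamma(shape = 2.9+22 = 24.9, rate = 4.2+9 = 13.2).
E[λ | data] = 24.9/13.2 = 1.886.

Posterior: Gamma(shape=24.9, rate=13.2); mean ≈ 1.886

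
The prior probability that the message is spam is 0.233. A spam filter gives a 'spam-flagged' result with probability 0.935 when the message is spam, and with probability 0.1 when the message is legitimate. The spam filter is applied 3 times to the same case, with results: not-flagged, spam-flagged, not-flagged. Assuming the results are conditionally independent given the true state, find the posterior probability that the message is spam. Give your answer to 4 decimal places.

With H the event that the message is spam, the joint likelihood of the observed sequence is P(data|H) = 0.065·0.935·0.065 = 0.0039504 and P(data|¬H) = 0.9·0.1·0.9 = 0.081000.
Bayes: P(H|data) = 0.233·0.0039504 / (0.233·0.0039504 + 0.767·0.081000) = 0.00092044/0.063047 = 0.0146.

Posterior P(H) ≈ 0.0146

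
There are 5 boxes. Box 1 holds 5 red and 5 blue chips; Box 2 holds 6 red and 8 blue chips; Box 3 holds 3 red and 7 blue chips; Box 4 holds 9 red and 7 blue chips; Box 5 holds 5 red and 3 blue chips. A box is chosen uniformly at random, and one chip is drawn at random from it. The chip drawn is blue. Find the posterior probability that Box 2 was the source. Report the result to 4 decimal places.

Posterior probability ≈ 0.2211

Tabulate prior·likelihood by source: [1] prior 0.2, lik 0.5, product 0.1000; [2] prior 0.2, lik 0.5714, product 0.1143; [3] prior 0.2, lik 0.7, product 0.1400; [4] prior 0.2, lik 0.4375, product 0.08750; [5] prior 0.2, lik 0.375, product 0.07500.
Normalizing constant = 0.51679; the posterior for Box 2 is its product over the sum, 0.1143/0.51679 = 0.2211.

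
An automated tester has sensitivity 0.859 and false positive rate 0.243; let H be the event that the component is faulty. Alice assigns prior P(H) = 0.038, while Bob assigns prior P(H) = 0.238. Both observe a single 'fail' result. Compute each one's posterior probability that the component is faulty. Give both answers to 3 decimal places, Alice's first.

The likelihood ratio for a 'fail' result is 0.859/0.243 = 3.5350.
Alice: prior odds 0.038/0.962 = 0.039501; posterior odds 0.13964; posterior probability 0.123.
Bob: prior odds 0.238/0.762 = 0.31234; posterior odds 1.1041; posterior probability 0.525.

Alice: 0.123; Bob: 0.525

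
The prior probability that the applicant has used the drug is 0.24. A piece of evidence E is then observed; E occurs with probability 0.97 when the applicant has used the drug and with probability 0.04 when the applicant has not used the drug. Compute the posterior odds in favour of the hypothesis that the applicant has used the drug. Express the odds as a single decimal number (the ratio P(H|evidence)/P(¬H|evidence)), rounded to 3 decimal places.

Prior odds = 0.24/(1−0.24) = 0.31579.
Likelihood ratio for E = 0.97/0.04 = 24.250.
Posterior odds = prior odds × LR = 7.6579.

Posterior odds ≈ 7.658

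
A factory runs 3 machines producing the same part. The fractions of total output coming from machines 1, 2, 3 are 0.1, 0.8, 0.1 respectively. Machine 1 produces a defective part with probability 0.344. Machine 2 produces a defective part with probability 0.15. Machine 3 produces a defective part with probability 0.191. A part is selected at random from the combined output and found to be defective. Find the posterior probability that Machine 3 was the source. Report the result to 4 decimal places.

Posterior probability ≈ 0.1101

Tabulate prior·likelihood by source: [1] prior 0.1, lik 0.344, product 0.03440; [2] prior 0.8, lik 0.15, product 0.1200; [3] prior 0.1, lik 0.191, product 0.01910.
Normalizing constant = 0.17350; the posterior for Machine 3 is its product over the sum, 0.01910/0.17350 = 0.1101.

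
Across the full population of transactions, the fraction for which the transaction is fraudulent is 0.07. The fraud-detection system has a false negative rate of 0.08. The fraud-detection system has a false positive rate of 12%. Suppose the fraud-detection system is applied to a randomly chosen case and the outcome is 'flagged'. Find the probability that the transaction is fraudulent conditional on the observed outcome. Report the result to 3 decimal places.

P(H | E) ≈ 0.366

Let H be the event that the transaction is fraudulent. P(H) = 0.07, so P(¬H) = 0.93. With E the 'flagged' result, P(E|H) = 0.92 and P(E|¬H) = 0.12.
P(E) = 0.92·0.07 + 0.12·0.93 = 0.064400 + 0.11160 = 0.17600.
By Bayes' theorem, P(H|E) = 0.064400 / 0.17600 = 0.366.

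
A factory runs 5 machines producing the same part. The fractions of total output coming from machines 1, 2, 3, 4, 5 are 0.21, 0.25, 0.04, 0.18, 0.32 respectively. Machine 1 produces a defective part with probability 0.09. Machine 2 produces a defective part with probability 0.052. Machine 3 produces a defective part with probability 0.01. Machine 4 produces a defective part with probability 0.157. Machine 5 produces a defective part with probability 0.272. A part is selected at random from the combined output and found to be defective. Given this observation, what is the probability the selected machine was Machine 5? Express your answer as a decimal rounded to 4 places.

Posterior probability ≈ 0.5897

P(defective|M1) = 0.09; P(defective|M2) = 0.052; P(defective|M3) = 0.01; P(defective|M4) = 0.157; P(defective|M5) = 0.272.
Prior × likelihood for each source: 0.21·0.09=0.01890, 0.25·0.052=0.01300, 0.04·0.01=0.0004000, 0.18·0.157=0.02826, 0.32·0.272=0.08704. Summing gives P(defective) = 0.14760.
P(Machine 5 | defective) = 0.08704 / 0.14760 = 0.5897.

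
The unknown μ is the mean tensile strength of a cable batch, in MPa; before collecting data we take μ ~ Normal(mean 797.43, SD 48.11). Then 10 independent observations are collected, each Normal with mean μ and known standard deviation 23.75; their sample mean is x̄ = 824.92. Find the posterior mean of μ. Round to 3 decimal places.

Posterior mean ≈ 824.266

Prior precision 1/τ₀² = 1/48.11² = 0.00043205; data precision n/σ² = 10/23.75² = 0.0177285.
Posterior precision = 0.00043205 + 0.0177285 = 0.0181606.
Posterior mean = (0.00043205·797.43 + 0.0177285·824.92) / 0.0181606 = 824.266.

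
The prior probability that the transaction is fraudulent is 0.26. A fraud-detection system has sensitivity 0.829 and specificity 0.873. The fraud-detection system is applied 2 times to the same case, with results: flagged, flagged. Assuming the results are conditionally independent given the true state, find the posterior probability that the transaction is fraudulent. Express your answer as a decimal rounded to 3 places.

With H the event that the transaction is fraudulent, the joint likelihood of the observed sequence is P(data|H) = 0.829·0.829 = 0.68724 and P(data|¬H) = 0.127·0.127 = 0.016129.
Bayes: P(H|data) = 0.26·0.68724 / (0.26·0.68724 + 0.74·0.016129) = 0.17868/0.19062 = 0.9374.

Posterior P(H) ≈ 0.937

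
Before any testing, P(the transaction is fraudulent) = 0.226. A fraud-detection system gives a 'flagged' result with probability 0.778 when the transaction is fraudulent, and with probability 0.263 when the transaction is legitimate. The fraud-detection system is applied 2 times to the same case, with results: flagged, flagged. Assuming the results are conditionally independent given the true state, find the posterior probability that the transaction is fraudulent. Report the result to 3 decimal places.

Posterior P(H) ≈ 0.719

Let H be the event that the transaction is fraudulent; start with P(H) = 0.226. P('flagged'|H) = 0.778, P('flagged'|¬H) = 0.263.
Update on result 1 ('flagged'): P(H) ← 0.778·0.2260 / (0.778·0.2260 + 0.263·0.7740) = 0.17583/0.37939 = 0.4634.
Update on result 2 ('flagged'): P(H) ← 0.778·0.4634 / (0.778·0.4634 + 0.263·0.5366) = 0.36056/0.50168 = 0.7187.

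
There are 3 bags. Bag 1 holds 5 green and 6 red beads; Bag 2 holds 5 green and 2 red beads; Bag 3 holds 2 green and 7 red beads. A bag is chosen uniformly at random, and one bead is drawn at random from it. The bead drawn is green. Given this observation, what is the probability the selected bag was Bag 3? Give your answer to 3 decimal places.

Posterior probability ≈ 0.160

Tabulate prior·likelihood by source: [1] prior 0.333333, lik 0.4545, product 0.1515; [2] prior 0.333333, lik 0.7143, product 0.2381; [3] prior 0.333333, lik 0.2222, product 0.07407.
Normalizing constant = 0.46368; the posterior for Bag 3 is its product over the sum, 0.07407/0.46368 = 0.160.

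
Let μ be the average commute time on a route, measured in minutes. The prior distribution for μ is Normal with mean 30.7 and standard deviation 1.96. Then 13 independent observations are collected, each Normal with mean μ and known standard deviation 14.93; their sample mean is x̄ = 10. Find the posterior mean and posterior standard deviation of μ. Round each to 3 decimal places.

Posterior mean ≈ 26.911; posterior SD ≈ 1.772

With known σ, the Normal prior is conjugate. Weight on the data is w = (n/σ²)/(n/σ² + 1/τ₀²) = 0.0583208/(0.0583208+0.260308) = 0.18304.
Posterior mean = w·x̄ + (1−w)·μ₀ = 0.18304·10 + 0.81696·30.7 = 26.911. Posterior variance = 1/(0.0583208+0.260308) = 3.13845, so SD = 1.772.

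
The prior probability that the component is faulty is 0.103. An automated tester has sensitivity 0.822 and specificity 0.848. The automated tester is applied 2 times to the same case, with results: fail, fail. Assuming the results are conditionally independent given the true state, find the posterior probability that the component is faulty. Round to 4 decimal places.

Let H be the event that the component is faulty; start with P(H) = 0.103. P('fail'|H) = 0.822, P('fail'|¬H) = 0.152.
Update on result 1 ('fail'): P(H) ← 0.822·0.1030 / (0.822·0.1030 + 0.152·0.8970) = 0.084666/0.22101 = 0.3831.
Update on result 2 ('fail'): P(H) ← 0.822·0.3831 / (0.822·0.3831 + 0.152·0.6169) = 0.31490/0.40867 = 0.7705.

Posterior P(H) ≈ 0.7705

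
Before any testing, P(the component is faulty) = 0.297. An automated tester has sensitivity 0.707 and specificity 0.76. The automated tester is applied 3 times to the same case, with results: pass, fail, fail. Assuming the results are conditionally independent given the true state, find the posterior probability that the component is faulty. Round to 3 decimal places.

With H the event that the component is faulty, the joint likelihood of the observed sequence is P(data|H) = 0.293·0.707·0.707 = 0.14646 and P(data|¬H) = 0.76·0.24·0.24 = 0.043776.
Bayes: P(H|data) = 0.297·0.14646 / (0.297·0.14646 + 0.703·0.043776) = 0.043497/0.074272 = 0.5857.

Posterior P(H) ≈ 0.586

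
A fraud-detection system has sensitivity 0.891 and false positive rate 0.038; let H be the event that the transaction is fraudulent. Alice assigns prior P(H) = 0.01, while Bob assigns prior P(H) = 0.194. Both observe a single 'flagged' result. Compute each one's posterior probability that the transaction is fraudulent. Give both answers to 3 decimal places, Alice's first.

The likelihood ratio for a 'flagged' result is 0.891/0.038 = 23.447.
Alice: prior odds 0.01/0.99 = 0.010101; posterior odds 0.23684; posterior probability 0.191.
Bob: prior odds 0.194/0.806 = 0.24069; posterior odds 5.6437; posterior probability 0.849.

Alice: 0.191; Bob: 0.849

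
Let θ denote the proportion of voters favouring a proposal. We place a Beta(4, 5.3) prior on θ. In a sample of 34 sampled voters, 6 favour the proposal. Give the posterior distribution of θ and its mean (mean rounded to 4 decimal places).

Observing 6 successes and 28 failures updates Beta(4, 5.3) by adding the success and failure counts to the two shape parameters: α = 4+6 = 10, β = 5.3+28 = 33.3.
Posterior mean = α/(α+β) = 10/43.3 = 0.2309.

Posterior: Beta(10, 33.3); mean ≈ 0.2309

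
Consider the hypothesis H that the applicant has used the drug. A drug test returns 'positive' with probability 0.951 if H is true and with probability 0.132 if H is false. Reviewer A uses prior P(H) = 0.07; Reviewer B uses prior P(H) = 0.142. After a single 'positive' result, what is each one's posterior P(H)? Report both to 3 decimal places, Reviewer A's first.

P('+'|H) = 0.951, P('+'|¬H) = 0.132.
Reviewer A: numerator 0.951·0.07 = 0.066570; evidence = 0.066570+0.132·0.93 = 0.18933; posterior = 0.352.
Reviewer B: numerator 0.951·0.142 = 0.13504; evidence = 0.13504+0.132·0.858 = 0.24830; posterior = 0.544.

Reviewer A: 0.352; Reviewer B: 0.544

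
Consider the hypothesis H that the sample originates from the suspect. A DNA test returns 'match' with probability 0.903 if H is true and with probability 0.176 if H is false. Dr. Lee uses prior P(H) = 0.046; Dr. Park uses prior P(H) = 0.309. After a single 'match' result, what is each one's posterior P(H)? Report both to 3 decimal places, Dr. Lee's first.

Dr. Lee: 0.198; Dr. Park: 0.696

The likelihood ratio for a 'match' result is 0.903/0.176 = 5.1307.
Dr. Lee: prior odds 0.046/0.954 = 0.048218; posterior odds 0.24739; posterior probability 0.198.
Dr. Park: prior odds 0.309/0.691 = 0.44718; posterior odds 2.2943; posterior probability 0.696.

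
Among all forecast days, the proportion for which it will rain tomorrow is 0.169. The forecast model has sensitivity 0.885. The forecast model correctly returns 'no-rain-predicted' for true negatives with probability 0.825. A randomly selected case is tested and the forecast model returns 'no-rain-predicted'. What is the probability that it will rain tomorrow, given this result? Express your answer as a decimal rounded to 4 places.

P(H | E) ≈ 0.0276

Write H for 'it will rain tomorrow'. Prior odds H:¬H = 0.169/0.831 = 0.20337. For the 'no-rain-predicted' outcome, the likelihood ratio is 0.115/0.825 = 0.13939.
Posterior odds = 0.20337 × 0.13939 = 0.028348, so P(H|E) = 0.028348/(1+0.028348) = 0.0276.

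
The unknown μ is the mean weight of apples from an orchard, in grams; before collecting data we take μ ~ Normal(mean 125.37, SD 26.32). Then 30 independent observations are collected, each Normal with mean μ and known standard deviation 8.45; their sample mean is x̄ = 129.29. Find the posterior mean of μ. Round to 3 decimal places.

Posterior mean ≈ 129.277

With known σ, the Normal prior is conjugate. Weight on the data is w = (n/σ²)/(n/σ² + 1/τ₀²) = 0.420153/(0.420153+0.00144354) = 0.99658.
Posterior mean = w·x̄ + (1−w)·μ₀ = 0.99658·129.29 + 0.0034240·125.37 = 129.277.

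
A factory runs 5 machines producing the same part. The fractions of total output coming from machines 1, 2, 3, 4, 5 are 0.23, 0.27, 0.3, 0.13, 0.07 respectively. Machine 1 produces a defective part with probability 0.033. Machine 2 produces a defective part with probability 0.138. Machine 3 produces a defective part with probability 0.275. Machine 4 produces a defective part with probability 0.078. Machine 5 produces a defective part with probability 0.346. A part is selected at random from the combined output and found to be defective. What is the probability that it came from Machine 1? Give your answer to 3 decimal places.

P(defective|M1) = 0.033; P(defective|M2) = 0.138; P(defective|M3) = 0.275; P(defective|M4) = 0.078; P(defective|M5) = 0.346.
Prior × likelihood for each source: 0.23·0.033=0.007590, 0.27·0.138=0.03726, 0.3·0.275=0.08250, 0.13·0.078=0.01014, 0.07·0.346=0.02422. Summing gives P(defective) = 0.16171.
P(Machine 1 | defective) = 0.007590 / 0.16171 = 0.047.

Posterior probability ≈ 0.047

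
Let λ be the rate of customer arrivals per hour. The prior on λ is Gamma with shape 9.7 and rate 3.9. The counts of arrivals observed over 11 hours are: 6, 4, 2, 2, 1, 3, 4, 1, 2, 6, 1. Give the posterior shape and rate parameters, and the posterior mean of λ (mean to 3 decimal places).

Posterior: Gamma(shape=41.7, rate=14.9); mean ≈ 2.799

Total count ∑xᵢ = 32 over n = 11 hours.
Gamma is conjugate to the Poisson likelihood: posterior is Gamma(shape = 9.7+32 = 41.7, rate = 3.9+11 = 14.9).
Posterior mean = shape/rate = 41.7/14.9 = 2.799.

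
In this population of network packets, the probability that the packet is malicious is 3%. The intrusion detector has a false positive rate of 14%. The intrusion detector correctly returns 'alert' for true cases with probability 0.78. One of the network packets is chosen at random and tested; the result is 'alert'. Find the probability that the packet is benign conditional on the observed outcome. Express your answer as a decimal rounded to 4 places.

Write H for 'the packet is malicious'. Prior odds H:¬H = 0.03/0.97 = 0.030928. For the 'alert' outcome, the likelihood ratio is 0.78/0.14 = 5.5714.
Posterior odds = 0.030928 × 5.5714 = 0.17231, so P(H|E) = 0.17231/(1+0.17231) = 0.1470. Then P(¬H|E) = 1 − 0.1470 = 0.8530.

P(¬H | E) ≈ 0.8530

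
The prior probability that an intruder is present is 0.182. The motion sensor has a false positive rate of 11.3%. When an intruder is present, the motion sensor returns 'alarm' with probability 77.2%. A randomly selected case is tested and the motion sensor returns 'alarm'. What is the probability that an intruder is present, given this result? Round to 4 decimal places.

P(H | E) ≈ 0.6032

Let H be the event that an intruder is present. P(H) = 0.182, so P(¬H) = 0.818. With E the 'alarm' result, P(E|H) = 0.772 and P(E|¬H) = 0.113.
P(E) = 0.772·0.182 + 0.113·0.818 = 0.14050 + 0.092434 = 0.23294.
By Bayes' theorem, P(H|E) = 0.14050 / 0.23294 = 0.6032.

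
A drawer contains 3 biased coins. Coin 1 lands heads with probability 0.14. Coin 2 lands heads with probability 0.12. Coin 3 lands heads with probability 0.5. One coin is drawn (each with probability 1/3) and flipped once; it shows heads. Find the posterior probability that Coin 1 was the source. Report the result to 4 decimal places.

Tabulate prior·likelihood by source: [1] prior 0.333333, lik 0.14, product 0.04667; [2] prior 0.333333, lik 0.12, product 0.04000; [3] prior 0.333333, lik 0.5, product 0.1667.
Normalizing constant = 0.25333; the posterior for Coin 1 is its product over the sum, 0.04667/0.25333 = 0.1842.

Posterior probability ≈ 0.1842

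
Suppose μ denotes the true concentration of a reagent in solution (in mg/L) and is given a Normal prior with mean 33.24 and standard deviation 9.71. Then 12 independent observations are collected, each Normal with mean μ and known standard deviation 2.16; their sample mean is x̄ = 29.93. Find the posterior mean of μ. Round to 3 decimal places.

With known σ, the Normal prior is conjugate. Weight on the data is w = (n/σ²)/(n/σ² + 1/τ₀²) = 2.57202/(2.57202+0.0106062) = 0.99589.
Posterior mean = w·x̄ + (1−w)·μ₀ = 0.99589·29.93 + 0.0041068·33.24 = 29.944.

Posterior mean ≈ 29.944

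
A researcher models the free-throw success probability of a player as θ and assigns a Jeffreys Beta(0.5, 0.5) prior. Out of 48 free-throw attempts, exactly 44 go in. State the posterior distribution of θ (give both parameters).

Observing 44 successes and 4 failures updates Beta(0.5, 0.5) by adding the success and failure counts to the two shape parameters: α = 0.5+44 = 44.5, β = 0.5+4 = 4.5.

Posterior: Beta(44.5, 4.5)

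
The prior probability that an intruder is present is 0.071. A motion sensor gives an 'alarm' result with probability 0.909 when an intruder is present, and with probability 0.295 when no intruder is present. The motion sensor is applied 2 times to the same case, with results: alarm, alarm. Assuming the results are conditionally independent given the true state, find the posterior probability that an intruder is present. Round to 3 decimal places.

With H the event that an intruder is present, the joint likelihood of the observed sequence is P(data|H) = 0.909·0.909 = 0.82628 and P(data|¬H) = 0.295·0.295 = 0.087025.
Bayes: P(H|data) = 0.071·0.82628 / (0.071·0.82628 + 0.929·0.087025) = 0.058666/0.13951 = 0.4205.

Posterior P(H) ≈ 0.421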